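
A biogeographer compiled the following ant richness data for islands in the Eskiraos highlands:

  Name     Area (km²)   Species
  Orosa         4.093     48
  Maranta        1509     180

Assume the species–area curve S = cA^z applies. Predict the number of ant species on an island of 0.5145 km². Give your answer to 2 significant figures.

z = ln(180/48) / ln(1509/4.093) = 1.3218 / 5.9099 = 0.2237
c = 48 / 4.093^0.2237 = 48 / 1.371 = 35.02
S₃ = 35.02 × 0.5145^0.2237 = 35.02 × 0.8619 ≈ 30.19

30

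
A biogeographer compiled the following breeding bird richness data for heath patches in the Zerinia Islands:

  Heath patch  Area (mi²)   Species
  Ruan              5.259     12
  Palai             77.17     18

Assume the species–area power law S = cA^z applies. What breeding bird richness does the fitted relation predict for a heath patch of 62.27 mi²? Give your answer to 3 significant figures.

17.4

z = ln(18/12) / ln(77.17/5.259) = 0.4055 / 2.6861 = 0.1510
c = 12 / 5.259^0.1510 = 12 / 1.285 = 9.34
S₃ = 9.34 × 62.27^0.1510 = 9.34 × 1.866 ≈ 17.43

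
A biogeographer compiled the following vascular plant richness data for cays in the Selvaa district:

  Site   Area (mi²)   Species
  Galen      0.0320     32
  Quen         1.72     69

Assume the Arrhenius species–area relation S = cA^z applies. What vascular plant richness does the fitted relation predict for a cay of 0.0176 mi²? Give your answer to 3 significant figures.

z = ln(69/32) / ln(1.72/0.032) = 0.7684 / 3.9843 = 0.1928
c = 32 / 0.032^0.1928 = 32 / 0.5149 = 62.15
S₃ = 62.15 × 0.0176^0.1928 = 62.15 × 0.4588 ≈ 28.52

28.5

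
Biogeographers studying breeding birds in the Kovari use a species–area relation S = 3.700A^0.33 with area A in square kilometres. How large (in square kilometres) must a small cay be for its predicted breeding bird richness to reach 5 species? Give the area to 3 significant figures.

5 = 3.7 × A^0.33  ⇒  A^0.33 = 5/3.7 = 1.351
ln A = ln(1.351) / 0.33 = 0.3011 / 0.33 = 0.9124
A = e^0.9124 ≈ 2.49 square kilometres

2.49 square kilometres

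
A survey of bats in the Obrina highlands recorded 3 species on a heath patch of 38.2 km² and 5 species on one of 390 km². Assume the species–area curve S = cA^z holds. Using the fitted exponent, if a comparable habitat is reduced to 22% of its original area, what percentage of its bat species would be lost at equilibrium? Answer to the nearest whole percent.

z = ln(5/3) / ln(390/38.2) = 0.5108 / 2.3233 = 0.2199
S_new/S_old = (A_new/A_old)^z = 0.22^0.2199 = exp(0.2199 × -1.5141) = 0.7168
Fraction lost = 1 − 0.7168 = 0.2832

28%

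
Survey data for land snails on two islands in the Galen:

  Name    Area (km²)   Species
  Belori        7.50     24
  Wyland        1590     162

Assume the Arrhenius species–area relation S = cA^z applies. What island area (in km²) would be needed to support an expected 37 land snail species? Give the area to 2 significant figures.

25 km²

z = ln(162/24) / ln(1590/7.5) = 1.9095 / 5.3566 = 0.3565
c = 24 / 7.5^0.3565 = 24 / 2.051 = 11.7
A = (37/11.7)^(1/0.3565) ⇒ ln A = ln(3.162)/0.3565 = 3.2292
A = e^3.2292 ≈ 25.26 km²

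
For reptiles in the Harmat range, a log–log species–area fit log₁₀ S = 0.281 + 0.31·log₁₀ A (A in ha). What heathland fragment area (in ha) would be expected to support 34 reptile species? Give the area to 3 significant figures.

34 = 1.91 × A^0.31  ⇒  A^0.31 = 34/1.91 = 17.8
ln A = ln(17.8) / 0.31 = 2.8793 / 0.31 = 9.2882
A = e^9.2882 ≈ 10809 ha

10800 ha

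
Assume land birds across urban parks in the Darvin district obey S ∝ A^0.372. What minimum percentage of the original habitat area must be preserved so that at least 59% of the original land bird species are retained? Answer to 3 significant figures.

Need (A_new/A_old)^0.372 = 0.59, so A_new/A_old = 0.59^(1/0.372) = 0.59^2.688
ln(A_new/A_old) = ln 0.59 / 0.372 = -0.5276 / 0.372 = -1.4184
A_new/A_old = e^-1.4184 ≈ 0.2421

24.2%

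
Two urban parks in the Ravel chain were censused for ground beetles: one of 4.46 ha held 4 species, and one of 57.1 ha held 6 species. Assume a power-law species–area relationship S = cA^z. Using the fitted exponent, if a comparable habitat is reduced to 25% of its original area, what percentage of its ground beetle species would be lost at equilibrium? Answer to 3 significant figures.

z = ln(6/4) / ln(57.1/4.46) = 0.4055 / 2.5497 = 0.1590
S_new/S_old = (A_new/A_old)^z = 0.25^0.1590 = exp(0.1590 × -1.3863) = 0.8022
Fraction lost = 1 − 0.8022 = 0.1978

19.8%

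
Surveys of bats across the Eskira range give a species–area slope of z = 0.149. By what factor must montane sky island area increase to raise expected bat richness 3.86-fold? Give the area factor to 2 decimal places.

(A₂/A₁)^0.149 = 3.86, so A₂/A₁ = 3.86^(1/0.149) = 3.86^6.711
ln(A₂/A₁) = ln 3.86 / 0.149 = 1.3507 / 0.149 = 9.0649
A₂/A₁ = e^9.0649 ≈ 8646

8646.25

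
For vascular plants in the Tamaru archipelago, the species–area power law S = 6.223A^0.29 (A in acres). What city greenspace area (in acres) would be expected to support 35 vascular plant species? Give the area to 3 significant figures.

35 = 6.223 × A^0.29  ⇒  A^0.29 = 35/6.223 = 5.624
ln A = ln(5.624) / 0.29 = 1.7271 / 0.29 = 5.9555
A = e^5.9555 ≈ 385.9 acres

386 acres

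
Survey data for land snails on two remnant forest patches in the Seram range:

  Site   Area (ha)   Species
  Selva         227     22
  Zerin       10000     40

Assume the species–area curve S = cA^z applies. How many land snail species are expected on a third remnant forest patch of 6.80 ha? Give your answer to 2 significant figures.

z = ln(40/22) / ln(10000/227) = 0.5978 / 3.7854 = 0.1579
c = 22 / 227^0.1579 = 22 / 2.356 = 9.34
S₃ = 9.34 × 6.8^0.1579 = 9.34 × 1.354 ≈ 12.64

13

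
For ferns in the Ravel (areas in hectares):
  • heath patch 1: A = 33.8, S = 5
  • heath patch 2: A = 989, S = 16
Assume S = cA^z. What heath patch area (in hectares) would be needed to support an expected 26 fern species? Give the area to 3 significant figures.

4050 hectares

z = ln(16/5) / ln(989/33.8) = 1.1632 / 3.3762 = 0.3445
c = 5 / 33.8^0.3445 = 5 / 3.363 = 1.487
A = (26/1.487)^(1/0.3445) ⇒ ln A = ln(17.49)/0.3445 = 8.3060
A = e^8.3060 ≈ 4048 hectares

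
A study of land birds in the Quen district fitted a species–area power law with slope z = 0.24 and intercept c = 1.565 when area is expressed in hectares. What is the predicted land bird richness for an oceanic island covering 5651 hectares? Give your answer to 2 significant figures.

12

S = 1.565 × 5651^0.24
ln S = ln 1.565 + 0.24 × ln 5651 = 0.4479 + 0.24 × 8.6396 = 2.5214
S = e^2.5214 ≈ 12.45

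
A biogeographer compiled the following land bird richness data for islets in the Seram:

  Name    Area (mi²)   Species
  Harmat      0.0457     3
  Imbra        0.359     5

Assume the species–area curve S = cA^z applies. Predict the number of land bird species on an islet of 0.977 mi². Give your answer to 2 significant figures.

z = ln(5/3) / ln(0.359/0.0457) = 0.5108 / 2.0612 = 0.2478
c = 3 / 0.0457^0.2478 = 3 / 0.4655 = 6.445
S₃ = 6.445 × 0.977^0.2478 = 6.445 × 0.9943 ≈ 6.408

6.4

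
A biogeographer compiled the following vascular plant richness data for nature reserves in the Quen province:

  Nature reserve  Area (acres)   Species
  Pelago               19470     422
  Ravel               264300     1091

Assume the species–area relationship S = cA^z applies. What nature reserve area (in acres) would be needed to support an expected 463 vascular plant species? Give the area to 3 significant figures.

25100 acres

z = ln(1091/422) / ln(264300/19470) = 0.9498 / 2.6082 = 0.3642
c = 422 / 19470^0.3642 = 422 / 36.48 = 11.57
A = (463/11.57)^(1/0.3642) ⇒ ln A = ln(40.03)/0.3642 = 10.1312
A = e^10.1312 ≈ 25115 acres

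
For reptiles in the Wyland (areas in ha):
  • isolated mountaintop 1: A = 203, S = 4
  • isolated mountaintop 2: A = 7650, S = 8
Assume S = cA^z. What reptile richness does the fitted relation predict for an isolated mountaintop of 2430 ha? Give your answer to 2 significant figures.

6.4

z = ln(8/4) / ln(7650/203) = 0.6931 / 3.6293 = 0.1910
c = 4 / 203^0.1910 = 4 / 2.759 = 1.45
S₃ = 1.45 × 2430^0.1910 = 1.45 × 4.432 ≈ 6.426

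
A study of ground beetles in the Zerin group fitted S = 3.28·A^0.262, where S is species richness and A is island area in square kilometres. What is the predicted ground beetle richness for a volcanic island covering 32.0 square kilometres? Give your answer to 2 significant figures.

S = 3.28 × 32^0.262 = 3.28 × 2.479 ≈ 8.132

8.1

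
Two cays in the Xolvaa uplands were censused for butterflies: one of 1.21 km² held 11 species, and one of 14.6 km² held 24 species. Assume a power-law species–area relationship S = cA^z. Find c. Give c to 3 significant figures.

z = ln(S₂/S₁) / ln(A₂/A₁) = ln(24/11) / ln(14.6/1.21) = 0.7802 / 2.4904 = 0.3133
c = S₁ / A₁^z = 11 / 1.21^0.3133 = 11 / 1.062 = 10.36

10.4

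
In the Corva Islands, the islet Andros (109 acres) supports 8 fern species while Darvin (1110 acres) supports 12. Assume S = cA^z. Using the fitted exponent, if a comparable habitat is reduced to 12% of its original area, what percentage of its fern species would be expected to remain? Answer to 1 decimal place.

z = ln(12/8) / ln(1110/109) = 0.4055 / 2.3208 = 0.1747
S_new/S_old = (A_new/A_old)^z = 0.12^0.1747 = exp(0.1747 × -2.1203) = 0.6904

69.0%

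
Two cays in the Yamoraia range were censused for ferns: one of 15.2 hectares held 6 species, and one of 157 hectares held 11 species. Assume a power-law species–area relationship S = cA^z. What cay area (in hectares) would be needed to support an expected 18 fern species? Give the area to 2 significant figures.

1000 hectares

z = ln(11/6) / ln(157/15.2) = 0.6061 / 2.3350 = 0.2596
c = 6 / 15.2^0.2596 = 6 / 2.027 = 2.96
A = (18/2.96)^(1/0.2596) ⇒ ln A = ln(6.08)/0.2596 = 6.9534
A = e^6.9534 ≈ 1047 hectares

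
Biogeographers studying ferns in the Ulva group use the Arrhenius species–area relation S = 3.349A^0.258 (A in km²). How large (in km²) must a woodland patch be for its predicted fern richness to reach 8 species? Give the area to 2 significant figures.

29 km²

8 = 3.349 × A^0.258  ⇒  A^0.258 = 8/3.349 = 2.389
ln A = ln(2.389) / 0.258 = 0.8708 / 0.258 = 3.3751
A = e^3.3751 ≈ 29.23 km²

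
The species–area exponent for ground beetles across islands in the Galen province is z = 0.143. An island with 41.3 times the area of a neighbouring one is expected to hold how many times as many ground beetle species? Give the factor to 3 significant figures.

1.70

S₂/S₁ = (A₂/A₁)^z = 41.3^0.143
ln(S₂/S₁) = 0.143 × ln 41.3 = 0.143 × 3.7209 = 0.5321
S₂/S₁ = e^0.5321 ≈ 1.702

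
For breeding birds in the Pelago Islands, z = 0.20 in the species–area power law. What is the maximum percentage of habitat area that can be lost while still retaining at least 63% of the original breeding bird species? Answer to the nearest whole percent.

Need (A_new/A_old)^0.2 = 0.63, so A_new/A_old = 0.63^(1/0.2) = 0.63^5
ln(A_new/A_old) = ln 0.63 / 0.2 = -0.4620 / 0.2 = -2.3102
A_new/A_old = e^-2.3102 ≈ 0.09924
Fraction that can be lost = 1 − 0.09924 = 0.9008

90%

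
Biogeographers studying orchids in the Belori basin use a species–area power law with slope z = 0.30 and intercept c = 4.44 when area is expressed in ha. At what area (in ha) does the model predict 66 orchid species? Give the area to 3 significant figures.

66 = 4.44 × A^0.3  ⇒  A^0.3 = 66/4.44 = 14.86
ln A = ln(14.86) / 0.3 = 2.6990 / 0.3 = 8.9967
A = e^8.9967 ≈ 8076 ha

8080 ha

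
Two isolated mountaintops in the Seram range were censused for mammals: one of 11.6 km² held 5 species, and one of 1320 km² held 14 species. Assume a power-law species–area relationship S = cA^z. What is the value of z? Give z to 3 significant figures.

0.217

Taking logs: ln S = ln c + z ln A, so z = (ln S₂ − ln S₁)/(ln A₂ − ln A₁).
z = ln(14/5) / ln(1320/11.6) = ln(2.8) / ln(113.8) = 1.0296 / 4.7344 = 0.2175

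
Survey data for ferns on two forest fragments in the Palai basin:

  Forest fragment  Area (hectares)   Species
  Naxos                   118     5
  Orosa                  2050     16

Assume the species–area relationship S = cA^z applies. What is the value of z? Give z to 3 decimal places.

Taking logs: ln S = ln c + z ln A, so z = (ln S₂ − ln S₁)/(ln A₂ − ln A₁).
z = ln(16/5) / ln(2050/118) = ln(3.2) / ln(17.37) = 1.1632 / 2.8549 = 0.4074

0.407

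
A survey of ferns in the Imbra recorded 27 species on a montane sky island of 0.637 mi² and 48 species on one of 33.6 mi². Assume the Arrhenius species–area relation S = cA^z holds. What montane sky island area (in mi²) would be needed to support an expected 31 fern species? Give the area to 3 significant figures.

z = ln(48/27) / ln(33.6/0.637) = 0.5754 / 3.9655 = 0.1451
c = 27 / 0.637^0.1451 = 27 / 0.9367 = 28.83
A = (31/28.83)^(1/0.1451) ⇒ ln A = ln(1.075)/0.1451 = 0.5012
A = e^0.5012 ≈ 1.651 mi²

1.65 mi²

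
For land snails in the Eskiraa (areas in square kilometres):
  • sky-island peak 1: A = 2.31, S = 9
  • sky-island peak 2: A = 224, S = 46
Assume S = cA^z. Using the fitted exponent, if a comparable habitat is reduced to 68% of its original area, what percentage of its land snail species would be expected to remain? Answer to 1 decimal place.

87.1%

z = ln(46/9) / ln(224/2.31) = 1.6314 / 4.5744 = 0.3566
S_new/S_old = (A_new/A_old)^z = 0.68^0.3566 = exp(0.3566 × -0.3857) = 0.8715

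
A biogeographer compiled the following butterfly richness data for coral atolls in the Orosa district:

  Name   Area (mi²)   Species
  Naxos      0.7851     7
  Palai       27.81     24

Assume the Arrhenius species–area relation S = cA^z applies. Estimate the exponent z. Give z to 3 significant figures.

Taking logs: ln S = ln c + z ln A, so z = (ln S₂ − ln S₁)/(ln A₂ − ln A₁).
z = ln(24/7) / ln(27.81/0.7851) = ln(3.429) / ln(35.42) = 1.2321 / 3.5673 = 0.3454

0.345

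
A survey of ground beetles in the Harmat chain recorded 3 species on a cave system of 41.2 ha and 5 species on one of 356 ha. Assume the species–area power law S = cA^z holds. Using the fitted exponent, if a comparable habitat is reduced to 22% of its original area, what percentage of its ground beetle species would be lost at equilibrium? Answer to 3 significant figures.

z = ln(5/3) / ln(356/41.2) = 0.5108 / 2.1565 = 0.2369
S_new/S_old = (A_new/A_old)^z = 0.22^0.2369 = exp(0.2369 × -1.5141) = 0.6986
Fraction lost = 1 − 0.6986 = 0.3014

30.1%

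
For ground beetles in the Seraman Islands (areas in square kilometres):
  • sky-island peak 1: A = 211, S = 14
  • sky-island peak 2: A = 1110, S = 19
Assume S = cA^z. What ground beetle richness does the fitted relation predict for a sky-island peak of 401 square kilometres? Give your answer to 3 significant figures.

15.8

z = ln(19/14) / ln(1110/211) = 0.3054 / 1.6603 = 0.1839
c = 14 / 211^0.1839 = 14 / 2.676 = 5.231
S₃ = 5.231 × 401^0.1839 = 5.231 × 3.012 ≈ 15.76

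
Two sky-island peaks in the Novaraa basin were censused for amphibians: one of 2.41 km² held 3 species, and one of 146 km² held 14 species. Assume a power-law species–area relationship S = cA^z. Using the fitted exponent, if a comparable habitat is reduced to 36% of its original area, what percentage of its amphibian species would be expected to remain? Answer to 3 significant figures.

z = ln(14/3) / ln(146/2.41) = 1.5404 / 4.1040 = 0.3754
S_new/S_old = (A_new/A_old)^z = 0.36^0.3754 = exp(0.3754 × -1.0217) = 0.6815

68.1%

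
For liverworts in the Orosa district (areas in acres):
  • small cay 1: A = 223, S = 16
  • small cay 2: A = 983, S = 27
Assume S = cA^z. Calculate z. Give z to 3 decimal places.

0.353

Taking logs: ln S = ln c + z ln A, so z = (ln S₂ − ln S₁)/(ln A₂ − ln A₁).
z = ln(27/16) / ln(983/223) = ln(1.688) / ln(4.408) = 0.5232 / 1.4834 = 0.3527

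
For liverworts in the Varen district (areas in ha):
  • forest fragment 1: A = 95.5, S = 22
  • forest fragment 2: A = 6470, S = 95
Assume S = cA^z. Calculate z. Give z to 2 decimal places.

Taking logs: ln S = ln c + z ln A, so z = (ln S₂ − ln S₁)/(ln A₂ − ln A₁).
z = ln(95/22) / ln(6470/95.5) = ln(4.318) / ln(67.75) = 1.4628 / 4.2158 = 0.3470

0.35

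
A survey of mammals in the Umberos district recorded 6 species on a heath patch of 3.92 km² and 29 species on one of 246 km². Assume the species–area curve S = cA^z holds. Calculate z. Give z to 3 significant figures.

Taking logs: ln S = ln c + z ln A, so z = (ln S₂ − ln S₁)/(ln A₂ − ln A₁).
z = ln(29/6) / ln(246/3.92) = ln(4.833) / ln(62.76) = 1.5755 / 4.1392 = 0.3806

0.381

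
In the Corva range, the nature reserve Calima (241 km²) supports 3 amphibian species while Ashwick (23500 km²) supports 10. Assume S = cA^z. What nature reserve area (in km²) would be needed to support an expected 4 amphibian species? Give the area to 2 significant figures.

z = ln(10/3) / ln(23500/241) = 1.2040 / 4.5800 = 0.2629
c = 3 / 241^0.2629 = 3 / 4.228 = 0.7095
A = (4/0.7095)^(1/0.2629) ⇒ ln A = ln(5.638)/0.2629 = 6.5792
A = e^6.5792 ≈ 719.9 km²

720 km²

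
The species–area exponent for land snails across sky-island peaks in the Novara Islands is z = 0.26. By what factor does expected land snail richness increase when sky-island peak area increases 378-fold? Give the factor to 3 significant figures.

S₂/S₁ = (A₂/A₁)^z = 378^0.26
ln(S₂/S₁) = 0.26 × ln 378 = 0.26 × 5.9349 = 1.5431
S₂/S₁ = e^1.5431 ≈ 4.679

4.68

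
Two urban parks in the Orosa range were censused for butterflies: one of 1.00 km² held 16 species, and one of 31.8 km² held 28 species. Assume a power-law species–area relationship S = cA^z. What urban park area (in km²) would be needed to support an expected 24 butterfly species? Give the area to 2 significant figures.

12 km²

z = ln(28/16) / ln(31.8/1) = 0.5596 / 3.4595 = 0.1618
c = 16 / 1^0.1618 = 16 / 1 = 16
A = (24/16)^(1/0.1618) ⇒ ln A = ln(1.5)/0.1618 = 2.5065
A = e^2.5065 ≈ 12.26 km²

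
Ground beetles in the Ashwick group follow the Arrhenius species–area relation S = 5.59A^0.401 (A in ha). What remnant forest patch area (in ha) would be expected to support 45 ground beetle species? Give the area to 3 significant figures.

45 = 5.59 × A^0.401  ⇒  A^0.401 = 45/5.59 = 8.05
ln A = ln(8.05) / 0.401 = 2.0857 / 0.401 = 5.2012
A = e^5.2012 ≈ 181.5 ha

181 ha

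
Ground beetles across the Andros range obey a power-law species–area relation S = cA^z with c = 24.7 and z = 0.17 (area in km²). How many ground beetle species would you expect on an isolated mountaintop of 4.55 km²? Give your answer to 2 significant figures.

32

S = 24.7 × 4.55^0.17
ln S = ln 24.7 + 0.17 × ln 4.55 = 3.2068 + 0.17 × 1.5151 = 3.4644
S = e^3.4644 ≈ 31.96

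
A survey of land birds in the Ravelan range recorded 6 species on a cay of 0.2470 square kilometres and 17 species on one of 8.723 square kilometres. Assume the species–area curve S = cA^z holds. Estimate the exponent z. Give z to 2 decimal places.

0.29

Taking logs: ln S = ln c + z ln A, so z = (ln S₂ − ln S₁)/(ln A₂ − ln A₁).
z = ln(17/6) / ln(8.723/0.247) = ln(2.833) / ln(35.32) = 1.0415 / 3.5643 = 0.2922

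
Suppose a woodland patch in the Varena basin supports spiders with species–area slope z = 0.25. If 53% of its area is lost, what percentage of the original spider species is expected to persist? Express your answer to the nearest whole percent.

S_new/S_old = (A_new/A_old)^z = 0.47^0.25
= exp(0.25 × ln 0.47) = exp(0.25 × -0.7550) = exp(-0.1888) ≈ 0.828

83%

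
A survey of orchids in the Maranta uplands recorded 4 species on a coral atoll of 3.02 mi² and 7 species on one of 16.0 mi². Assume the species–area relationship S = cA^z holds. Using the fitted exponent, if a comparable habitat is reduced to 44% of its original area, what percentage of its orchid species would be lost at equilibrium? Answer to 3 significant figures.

24.1%

z = ln(7/4) / ln(16/3.02) = 0.5596 / 1.6673 = 0.3356
S_new/S_old = (A_new/A_old)^z = 0.44^0.3356 = exp(0.3356 × -0.8210) = 0.7592
Fraction lost = 1 − 0.7592 = 0.2408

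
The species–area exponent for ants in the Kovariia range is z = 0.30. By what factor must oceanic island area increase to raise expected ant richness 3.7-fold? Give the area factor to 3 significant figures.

78.3

(A₂/A₁)^0.3 = 3.7, so A₂/A₁ = 3.7^(1/0.3) = 3.7^3.333
ln(A₂/A₁) = ln 3.7 / 0.3 = 1.3083 / 0.3 = 4.3611
A₂/A₁ = e^4.3611 ≈ 78.34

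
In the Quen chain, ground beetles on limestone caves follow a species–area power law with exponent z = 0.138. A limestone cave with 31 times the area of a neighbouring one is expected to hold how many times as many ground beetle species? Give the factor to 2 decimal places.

1.61

S₂/S₁ = (A₂/A₁)^z = 31^0.138
ln(S₂/S₁) = 0.138 × ln 31 = 0.138 × 3.4340 = 0.4739
S₂/S₁ = e^0.4739 ≈ 1.606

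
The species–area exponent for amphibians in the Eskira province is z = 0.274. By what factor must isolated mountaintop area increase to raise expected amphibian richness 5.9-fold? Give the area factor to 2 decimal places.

(A₂/A₁)^0.274 = 5.9, so A₂/A₁ = 5.9^(1/0.274) = 5.9^3.65
ln(A₂/A₁) = ln 5.9 / 0.274 = 1.7750 / 0.274 = 6.4779
A₂/A₁ = e^6.4779 ≈ 650.6

650.62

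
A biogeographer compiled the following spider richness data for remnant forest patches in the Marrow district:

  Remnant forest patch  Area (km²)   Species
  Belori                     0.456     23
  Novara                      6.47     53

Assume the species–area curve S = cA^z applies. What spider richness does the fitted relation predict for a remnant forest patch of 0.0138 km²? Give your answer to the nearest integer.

8

z = ln(53/23) / ln(6.47/0.456) = 0.8348 / 2.6524 = 0.3147
c = 23 / 0.456^0.3147 = 23 / 0.781 = 29.45
S₃ = 29.45 × 0.0138^0.3147 = 29.45 × 0.2598 ≈ 7.649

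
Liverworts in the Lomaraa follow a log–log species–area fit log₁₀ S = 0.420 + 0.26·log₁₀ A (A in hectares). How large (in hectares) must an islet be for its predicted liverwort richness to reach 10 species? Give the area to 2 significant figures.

170 hectares

10 = 2.63 × A^0.26  ⇒  A^0.26 = 10/2.63 = 3.802
ln A = ln(3.802) / 0.26 = 1.3355 / 0.26 = 5.1365
A = e^5.1365 ≈ 170.1 hectares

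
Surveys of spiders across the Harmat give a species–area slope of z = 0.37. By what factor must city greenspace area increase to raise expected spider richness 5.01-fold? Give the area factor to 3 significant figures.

(A₂/A₁)^0.37 = 5.01, so A₂/A₁ = 5.01^(1/0.37) = 5.01^2.703
ln(A₂/A₁) = ln 5.01 / 0.37 = 1.6114 / 0.37 = 4.3552
A₂/A₁ = e^4.3552 ≈ 77.88

77.9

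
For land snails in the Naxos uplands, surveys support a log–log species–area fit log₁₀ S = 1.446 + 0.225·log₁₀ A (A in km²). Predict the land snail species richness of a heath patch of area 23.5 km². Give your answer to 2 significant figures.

S = 27.93 × 23.5^0.225 = 27.93 × 2.035 ≈ 56.82

57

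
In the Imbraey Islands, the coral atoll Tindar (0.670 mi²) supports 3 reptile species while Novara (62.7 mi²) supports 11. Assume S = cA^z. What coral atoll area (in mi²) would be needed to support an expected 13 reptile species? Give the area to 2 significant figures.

110 mi²

z = ln(11/3) / ln(62.7/0.67) = 1.2993 / 4.5388 = 0.2863
c = 3 / 0.67^0.2863 = 3 / 0.8917 = 3.364
A = (13/3.364)^(1/0.2863) ⇒ ln A = ln(3.864)/0.2863 = 4.7219
A = e^4.7219 ≈ 112.4 mi²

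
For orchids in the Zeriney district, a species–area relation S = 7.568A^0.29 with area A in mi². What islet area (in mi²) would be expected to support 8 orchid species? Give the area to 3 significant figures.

1.21 mi²

8 = 7.568 × A^0.29  ⇒  A^0.29 = 8/7.568 = 1.057
ln A = ln(1.057) / 0.29 = 0.0555 / 0.29 = 0.1914
A = e^0.1914 ≈ 1.211 mi²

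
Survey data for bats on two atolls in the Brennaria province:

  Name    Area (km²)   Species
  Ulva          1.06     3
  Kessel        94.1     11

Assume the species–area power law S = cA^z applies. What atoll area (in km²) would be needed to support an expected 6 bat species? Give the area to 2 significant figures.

z = ln(11/3) / ln(94.1/1.06) = 1.2993 / 4.4861 = 0.2896
c = 3 / 1.06^0.2896 = 3 / 1.017 = 2.95
A = (6/2.95)^(1/0.2896) ⇒ ln A = ln(2.034)/0.2896 = 2.4515
A = e^2.4515 ≈ 11.61 km²

12 km²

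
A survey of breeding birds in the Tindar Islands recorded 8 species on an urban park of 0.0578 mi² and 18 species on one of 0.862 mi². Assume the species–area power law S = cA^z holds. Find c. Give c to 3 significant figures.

18.8

z = ln(S₂/S₁) / ln(A₂/A₁) = ln(18/8) / ln(0.862/0.0578) = 0.8109 / 2.7023 = 0.3001
c = S₁ / A₁^z = 8 / 0.0578^0.3001 = 8 / 0.4251 = 18.82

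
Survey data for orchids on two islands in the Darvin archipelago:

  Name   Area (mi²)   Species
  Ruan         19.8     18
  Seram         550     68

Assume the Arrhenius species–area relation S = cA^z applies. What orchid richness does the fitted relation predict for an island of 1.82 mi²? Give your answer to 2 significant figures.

z = ln(68/18) / ln(550/19.8) = 1.3291 / 3.3242 = 0.3998
c = 18 / 19.8^0.3998 = 18 / 3.3 = 5.455
S₃ = 5.455 × 1.82^0.3998 = 5.455 × 1.271 ≈ 6.931

6.9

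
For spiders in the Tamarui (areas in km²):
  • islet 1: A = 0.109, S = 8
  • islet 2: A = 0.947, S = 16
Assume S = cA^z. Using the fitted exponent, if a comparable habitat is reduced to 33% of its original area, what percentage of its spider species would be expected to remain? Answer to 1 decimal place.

z = ln(16/8) / ln(0.947/0.109) = 0.6931 / 2.1620 = 0.3206
S_new/S_old = (A_new/A_old)^z = 0.33^0.3206 = exp(0.3206 × -1.1087) = 0.7009

70.1%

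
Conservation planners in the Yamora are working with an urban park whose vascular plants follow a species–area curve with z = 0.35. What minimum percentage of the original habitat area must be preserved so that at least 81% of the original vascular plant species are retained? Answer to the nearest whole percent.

Need (A_new/A_old)^0.35 = 0.81, so A_new/A_old = 0.81^(1/0.35) = 0.81^2.857
ln(A_new/A_old) = ln 0.81 / 0.35 = -0.2107 / 0.35 = -0.6021
A_new/A_old = e^-0.6021 ≈ 0.5477

55%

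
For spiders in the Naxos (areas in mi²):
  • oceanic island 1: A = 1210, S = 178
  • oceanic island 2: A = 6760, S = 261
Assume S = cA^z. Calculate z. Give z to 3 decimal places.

0.222

Taking logs: ln S = ln c + z ln A, so z = (ln S₂ − ln S₁)/(ln A₂ − ln A₁).
z = ln(261/178) / ln(6760/1210) = ln(1.466) / ln(5.587) = 0.3827 / 1.7204 = 0.2225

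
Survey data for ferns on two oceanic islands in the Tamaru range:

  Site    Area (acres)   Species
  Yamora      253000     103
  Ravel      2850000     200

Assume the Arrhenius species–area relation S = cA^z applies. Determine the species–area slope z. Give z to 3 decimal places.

0.274

Taking logs: ln S = ln c + z ln A, so z = (ln S₂ − ln S₁)/(ln A₂ − ln A₁).
z = ln(200/103) / ln(2850000/253000) = ln(1.942) / ln(11.26) = 0.6636 / 2.4217 = 0.2740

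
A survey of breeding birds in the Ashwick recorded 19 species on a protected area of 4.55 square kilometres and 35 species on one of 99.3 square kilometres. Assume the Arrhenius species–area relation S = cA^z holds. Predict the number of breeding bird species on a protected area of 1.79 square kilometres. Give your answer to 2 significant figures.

z = ln(35/19) / ln(99.3/4.55) = 0.6109 / 3.0830 = 0.1982
c = 19 / 4.55^0.1982 = 19 / 1.35 = 14.07
S₃ = 14.07 × 1.79^0.1982 = 14.07 × 1.122 ≈ 15.79

16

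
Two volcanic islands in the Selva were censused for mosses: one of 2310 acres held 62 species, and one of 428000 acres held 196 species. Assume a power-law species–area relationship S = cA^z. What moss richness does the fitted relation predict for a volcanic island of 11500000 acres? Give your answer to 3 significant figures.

405

z = ln(196/62) / ln(428000/2310) = 1.1510 / 5.2219 = 0.2204
c = 62 / 2310^0.2204 = 62 / 5.513 = 11.25
S₃ = 11.25 × 11500000^0.2204 = 11.25 × 36 ≈ 404.8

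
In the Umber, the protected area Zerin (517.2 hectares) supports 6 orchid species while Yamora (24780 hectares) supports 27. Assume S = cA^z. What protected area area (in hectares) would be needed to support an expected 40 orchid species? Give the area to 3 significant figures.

z = ln(27/6) / ln(24780/517.2) = 1.5041 / 3.8694 = 0.3887
c = 6 / 517.2^0.3887 = 6 / 11.35 = 0.5288
A = (40/0.5288)^(1/0.3887) ⇒ ln A = ln(75.64)/0.3887 = 11.1289
A = e^11.1289 ≈ 68113 hectares

68100 hectares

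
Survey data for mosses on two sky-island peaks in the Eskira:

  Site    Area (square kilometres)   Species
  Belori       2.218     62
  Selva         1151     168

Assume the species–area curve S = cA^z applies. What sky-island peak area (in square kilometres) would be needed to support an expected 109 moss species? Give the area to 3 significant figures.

76.3 square kilometres

z = ln(168/62) / ln(1151/2.218) = 0.9968 / 6.2518 = 0.1594
c = 62 / 2.218^0.1594 = 62 / 1.135 = 54.6
A = (109/54.6)^(1/0.1594) ⇒ ln A = ln(1.996)/0.1594 = 4.3352
A = e^4.3352 ≈ 76.34 square kilometres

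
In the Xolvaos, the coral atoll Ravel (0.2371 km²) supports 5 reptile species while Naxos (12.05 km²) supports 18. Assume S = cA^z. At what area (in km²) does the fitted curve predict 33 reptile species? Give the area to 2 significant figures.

z = ln(18/5) / ln(12.05/0.2371) = 1.2809 / 3.9283 = 0.3261
c = 5 / 0.2371^0.3261 = 5 / 0.6254 = 7.994
A = (33/7.994)^(1/0.3261) ⇒ ln A = ln(4.128)/0.3261 = 4.3479
A = e^4.3479 ≈ 77.32 km²

77 km²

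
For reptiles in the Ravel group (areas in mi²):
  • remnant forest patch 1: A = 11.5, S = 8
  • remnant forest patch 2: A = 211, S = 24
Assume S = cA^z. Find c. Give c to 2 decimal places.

z = ln(S₂/S₁) / ln(A₂/A₁) = ln(24/8) / ln(211/11.5) = 1.0986 / 2.9095 = 0.3776
c = S₁ / A₁^z = 8 / 11.5^0.3776 = 8 / 2.515 = 3.181

3.18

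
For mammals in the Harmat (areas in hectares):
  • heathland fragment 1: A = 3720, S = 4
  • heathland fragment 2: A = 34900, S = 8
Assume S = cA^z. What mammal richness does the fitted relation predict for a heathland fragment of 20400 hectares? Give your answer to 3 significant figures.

6.77

z = ln(8/4) / ln(34900/3720) = 0.6931 / 2.2388 = 0.3096
c = 4 / 3720^0.3096 = 4 / 12.75 = 0.3137
S₃ = 0.3137 × 20400^0.3096 = 0.3137 × 21.59 ≈ 6.775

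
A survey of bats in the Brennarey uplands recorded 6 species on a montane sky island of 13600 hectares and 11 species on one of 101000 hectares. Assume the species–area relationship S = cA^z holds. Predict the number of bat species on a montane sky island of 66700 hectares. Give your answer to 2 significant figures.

z = ln(11/6) / ln(101000/13600) = 0.6061 / 2.0051 = 0.3023
c = 6 / 13600^0.3023 = 6 / 17.77 = 0.3377
S₃ = 0.3377 × 66700^0.3023 = 0.3377 × 28.73 ≈ 9.703

9.7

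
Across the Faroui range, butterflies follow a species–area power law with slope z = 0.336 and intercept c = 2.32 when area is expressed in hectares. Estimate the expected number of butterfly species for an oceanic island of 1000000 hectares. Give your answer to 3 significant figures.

241

S = 2.32 × 1000000^0.336 = 2.32 × 103.8 ≈ 240.7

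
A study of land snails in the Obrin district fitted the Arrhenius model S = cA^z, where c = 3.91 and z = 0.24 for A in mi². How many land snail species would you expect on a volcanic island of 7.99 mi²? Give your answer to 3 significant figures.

6.44

S = 3.91 × 7.99^0.24 = 3.91 × 1.647 ≈ 6.439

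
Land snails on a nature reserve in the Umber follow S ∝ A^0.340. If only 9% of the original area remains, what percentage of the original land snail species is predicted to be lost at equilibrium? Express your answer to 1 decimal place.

S_new/S_old = (A_new/A_old)^z = 0.09^0.34
= exp(0.34 × ln 0.09) = exp(0.34 × -2.4079) = exp(-0.8187) ≈ 0.441
Fraction lost = 1 − 0.441 = 0.559

55.9%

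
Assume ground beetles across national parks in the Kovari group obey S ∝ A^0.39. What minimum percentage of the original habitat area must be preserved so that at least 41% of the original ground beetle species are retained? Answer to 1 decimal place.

Need (A_new/A_old)^0.39 = 0.41, so A_new/A_old = 0.41^(1/0.39) = 0.41^2.564
ln(A_new/A_old) = ln 0.41 / 0.39 = -0.8916 / 0.39 = -2.2861
A_new/A_old = e^-2.2861 ≈ 0.1017

10.2%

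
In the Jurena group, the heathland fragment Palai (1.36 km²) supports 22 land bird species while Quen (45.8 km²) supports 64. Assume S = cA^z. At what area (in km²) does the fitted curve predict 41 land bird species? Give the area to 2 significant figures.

11 km²

z = ln(64/22) / ln(45.8/1.36) = 1.0678 / 3.5168 = 0.3036
c = 22 / 1.36^0.3036 = 22 / 1.098 = 20.04
A = (41/20.04)^(1/0.3036) ⇒ ln A = ln(2.046)/0.3036 = 2.3577
A = e^2.3577 ≈ 10.57 km²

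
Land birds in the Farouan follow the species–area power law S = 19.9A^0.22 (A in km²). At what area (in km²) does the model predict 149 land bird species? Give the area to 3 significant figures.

149 = 19.9 × A^0.22  ⇒  A^0.22 = 149/19.9 = 7.487
ln A = ln(7.487) / 0.22 = 2.0132 / 0.22 = 9.1510
A = e^9.1510 ≈ 9424 km²

9420 km²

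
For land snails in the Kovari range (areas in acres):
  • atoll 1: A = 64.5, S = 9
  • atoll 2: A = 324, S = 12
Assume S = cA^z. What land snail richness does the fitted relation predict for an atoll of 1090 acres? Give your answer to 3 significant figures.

14.9

z = ln(12/9) / ln(324/64.5) = 0.2877 / 1.6141 = 0.1782
c = 9 / 64.5^0.1782 = 9 / 2.101 = 4.283
S₃ = 4.283 × 1090^0.1782 = 4.283 × 3.478 ≈ 14.9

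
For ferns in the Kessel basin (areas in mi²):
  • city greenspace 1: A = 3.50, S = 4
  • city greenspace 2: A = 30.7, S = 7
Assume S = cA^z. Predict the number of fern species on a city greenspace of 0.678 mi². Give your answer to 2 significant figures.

z = ln(7/4) / ln(30.7/3.5) = 0.5596 / 2.1715 = 0.2577
c = 4 / 3.5^0.2577 = 4 / 1.381 = 2.896
S₃ = 2.896 × 0.678^0.2577 = 2.896 × 0.9047 ≈ 2.62

2.6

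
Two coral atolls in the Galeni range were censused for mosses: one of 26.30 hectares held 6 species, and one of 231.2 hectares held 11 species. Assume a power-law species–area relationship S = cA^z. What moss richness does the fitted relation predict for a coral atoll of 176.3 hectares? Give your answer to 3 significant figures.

10.2

z = ln(11/6) / ln(231.2/26.3) = 0.6061 / 2.1737 = 0.2788
c = 6 / 26.3^0.2788 = 6 / 2.489 = 2.411
S₃ = 2.411 × 176.3^0.2788 = 2.411 × 4.23 ≈ 10.2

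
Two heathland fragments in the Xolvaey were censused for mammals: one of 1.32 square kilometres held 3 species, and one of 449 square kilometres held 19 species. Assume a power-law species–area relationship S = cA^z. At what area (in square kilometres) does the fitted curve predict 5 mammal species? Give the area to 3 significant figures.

z = ln(19/3) / ln(449/1.32) = 1.8458 / 5.8294 = 0.3166
c = 3 / 1.32^0.3166 = 3 / 1.092 = 2.748
A = (5/2.748)^(1/0.3166) ⇒ ln A = ln(1.82)/0.3166 = 1.8909
A = e^1.8909 ≈ 6.625 square kilometres

6.63 square kilometres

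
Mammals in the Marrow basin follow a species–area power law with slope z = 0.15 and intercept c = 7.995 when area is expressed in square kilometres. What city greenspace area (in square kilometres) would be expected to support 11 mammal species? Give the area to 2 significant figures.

8.4 square kilometres

11 = 7.995 × A^0.15  ⇒  A^0.15 = 11/7.995 = 1.376
ln A = ln(1.376) / 0.15 = 0.3191 / 0.15 = 2.1272
A = e^2.1272 ≈ 8.391 square kilometres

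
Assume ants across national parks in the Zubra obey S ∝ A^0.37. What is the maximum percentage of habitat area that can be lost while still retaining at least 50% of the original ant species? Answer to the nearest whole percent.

85%

Need (A_new/A_old)^0.37 = 0.5, so A_new/A_old = 0.5^(1/0.37) = 0.5^2.703
ln(A_new/A_old) = ln 0.5 / 0.37 = -0.6931 / 0.37 = -1.8734
A_new/A_old = e^-1.8734 ≈ 0.1536
Fraction that can be lost = 1 − 0.1536 = 0.8464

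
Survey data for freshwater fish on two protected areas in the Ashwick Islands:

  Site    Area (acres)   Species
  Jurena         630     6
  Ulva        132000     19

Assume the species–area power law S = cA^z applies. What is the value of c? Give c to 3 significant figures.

z = ln(S₂/S₁) / ln(A₂/A₁) = ln(19/6) / ln(132000/630) = 1.1527 / 5.3448 = 0.2157
c = S₁ / A₁^z = 6 / 630^0.2157 = 6 / 4.015 = 1.494

1.49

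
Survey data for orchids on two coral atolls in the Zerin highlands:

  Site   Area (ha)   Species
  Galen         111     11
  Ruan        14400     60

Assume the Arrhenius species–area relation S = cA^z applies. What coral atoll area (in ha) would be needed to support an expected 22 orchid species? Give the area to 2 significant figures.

z = ln(60/11) / ln(14400/111) = 1.6964 / 4.8655 = 0.3487
c = 11 / 111^0.3487 = 11 / 5.166 = 2.129
A = (22/2.129)^(1/0.3487) ⇒ ln A = ln(10.33)/0.3487 = 6.6975
A = e^6.6975 ≈ 810.4 ha

810 ha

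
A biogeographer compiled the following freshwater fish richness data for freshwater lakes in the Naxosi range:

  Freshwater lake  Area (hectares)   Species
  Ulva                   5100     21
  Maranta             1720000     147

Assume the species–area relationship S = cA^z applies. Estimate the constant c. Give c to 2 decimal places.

z = ln(S₂/S₁) / ln(A₂/A₁) = ln(147/21) / ln(1720000/5100) = 1.9459 / 5.8208 = 0.3343
c = S₁ / A₁^z = 21 / 5100^0.3343 = 21 / 17.36 = 1.21

1.21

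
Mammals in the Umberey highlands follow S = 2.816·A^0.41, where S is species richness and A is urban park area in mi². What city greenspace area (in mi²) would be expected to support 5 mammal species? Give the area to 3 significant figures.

4.06 mi²

5 = 2.816 × A^0.41  ⇒  A^0.41 = 5/2.816 = 1.776
ln A = ln(1.776) / 0.41 = 0.5741 / 0.41 = 1.4003
A = e^1.4003 ≈ 4.056 mi²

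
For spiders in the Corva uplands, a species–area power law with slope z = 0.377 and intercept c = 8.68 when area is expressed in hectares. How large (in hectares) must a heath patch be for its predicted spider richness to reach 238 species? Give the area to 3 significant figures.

6520 hectares

238 = 8.68 × A^0.377  ⇒  A^0.377 = 238/8.68 = 27.42
ln A = ln(27.42) / 0.377 = 3.3112 / 0.377 = 8.7832
A = e^8.7832 ≈ 6523 hectares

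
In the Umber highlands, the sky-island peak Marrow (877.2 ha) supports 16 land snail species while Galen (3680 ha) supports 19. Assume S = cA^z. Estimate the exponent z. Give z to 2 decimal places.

0.12

Taking logs: ln S = ln c + z ln A, so z = (ln S₂ − ln S₁)/(ln A₂ − ln A₁).
z = ln(19/16) / ln(3680/877.2) = ln(1.188) / ln(4.195) = 0.1719 / 1.4339 = 0.1198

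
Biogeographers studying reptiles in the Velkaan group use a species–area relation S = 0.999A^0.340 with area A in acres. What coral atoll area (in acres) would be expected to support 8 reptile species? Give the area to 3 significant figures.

454 acres

8 = 0.999 × A^0.34  ⇒  A^0.34 = 8/0.999 = 8.008
ln A = ln(8.008) / 0.34 = 2.0804 / 0.34 = 6.1189
A = e^6.1189 ≈ 454.4 acres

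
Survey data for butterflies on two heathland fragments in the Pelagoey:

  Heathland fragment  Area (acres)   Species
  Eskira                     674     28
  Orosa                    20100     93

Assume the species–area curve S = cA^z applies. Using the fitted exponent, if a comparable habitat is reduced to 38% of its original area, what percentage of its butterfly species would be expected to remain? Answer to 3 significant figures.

71.0%

z = ln(93/28) / ln(20100/674) = 1.2004 / 3.3952 = 0.3536
S_new/S_old = (A_new/A_old)^z = 0.38^0.3536 = exp(0.3536 × -0.9676) = 0.7103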